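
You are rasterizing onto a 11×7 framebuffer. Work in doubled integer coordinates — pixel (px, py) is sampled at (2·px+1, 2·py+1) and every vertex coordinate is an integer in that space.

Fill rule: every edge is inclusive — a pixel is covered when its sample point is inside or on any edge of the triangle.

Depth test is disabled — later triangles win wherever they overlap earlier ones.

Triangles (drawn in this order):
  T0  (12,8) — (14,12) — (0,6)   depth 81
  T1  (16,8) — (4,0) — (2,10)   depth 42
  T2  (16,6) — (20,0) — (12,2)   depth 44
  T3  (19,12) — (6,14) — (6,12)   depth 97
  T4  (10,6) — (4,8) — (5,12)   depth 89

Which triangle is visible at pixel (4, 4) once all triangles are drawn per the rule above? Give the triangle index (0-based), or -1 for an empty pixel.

T0:
  2·area = 44
  edge (12, 8)→(14, 12): d=(2,4) inclusive
  edge (14, 12)→(0, 6): d=(-14,-6) inclusive
  edge (0, 6)→(12, 8): d=(12,2) inclusive
    (1,3)@(3, 7): e=[34,4,6] → #
    (2,3)@(5, 7): e=[26,16,2] → #
    (3,3)@(7, 7): e=[18,28,-2] → ·
    (1,4)@(3, 9): e=[38,-24,30] → ·
    (2,4)@(5, 9): e=[30,-12,26] → ·
    (3,4)@(7, 9): e=[22,0,22] → #  [on edge]
    (4,4)@(9, 9): e=[14,12,18] → #
    (5,4)@(11, 9): e=[6,24,14] → #
    (6,4)@(13, 9): e=[-2,36,10] → ·
    (3,5)@(7, 11): e=[26,-28,46] → ·
    (4,5)@(9, 11): e=[18,-16,42] → ·
    (5,5)@(11, 11): e=[10,-4,38] → ·
  covered (6 px):
    · · · · · · · · · · ·
    · · · · · · · · · · ·
    · · · · · · · · · · ·
    · # # · · · · · · · ·
    · · · # # # · · · · ·
    · · · · · · # · · · ·
    · · · · · · · · · · ·
T1:
  2·area = 136  (B↔C swapped to make it positive)
  edge (16, 8)→(2, 10): d=(-14,2) inclusive
  edge (2, 10)→(4, 0): d=(2,-10) inclusive
  edge (4, 0)→(16, 8): d=(12,8) inclusive
    (2,0)@(5, 1): e=[120,12,4] → #
    (3,0)@(7, 1): e=[116,32,-12] → ·
    (2,1)@(5, 3): e=[92,16,28] → #
    (3,1)@(7, 3): e=[88,36,12] → #
    (4,1)@(9, 3): e=[84,56,-4] → ·
    (1,2)@(3, 5): e=[68,0,68] → #  [on edge]
    (4,2)@(9, 5): e=[56,60,20] → #
    (5,2)@(11, 5): e=[52,80,4] → #
    (6,2)@(13, 5): e=[48,100,-12] → ·
    (1,3)@(3, 7): e=[40,4,92] → #
    (6,3)@(13, 7): e=[20,104,12] → #
    (7,3)@(15, 7): e=[16,124,-4] → ·
    (4,4)@(9, 9): e=[0,68,68] → #  [on edge]
  covered (18 px):
    · · # · · · · · · · ·
    · · # # · · · · · · ·
    · # # # # # · · · · ·
    · # # # # # # · · · ·
    · # # # # · · · · · ·
    · · · · · · · · · · ·
    · · · · · · · · · · ·
T2:
  2·area = 40  (B↔C swapped to make it positive)
  edge (16, 6)→(12, 2): d=(-4,-4) inclusive
  edge (12, 2)→(20, 0): d=(8,-2) inclusive
  edge (20, 0)→(16, 6): d=(-4,6) inclusive
    (5,0)@(11, 1): e=[0,-10,50] → ·  [on edge]
    (8,0)@(17, 1): e=[24,2,14] → #
    (9,0)@(19, 1): e=[32,6,2] → #
    (10,0)@(21, 1): e=[40,10,-10] → ·
    (6,1)@(13, 3): e=[0,10,30] → #  [on edge]
    (7,1)@(15, 3): e=[8,14,18] → #
    (9,1)@(19, 3): e=[24,22,-6] → ·
    (6,2)@(13, 5): e=[-8,26,22] → ·
    (7,2)@(15, 5): e=[0,30,10] → #  [on edge]
    (8,2)@(17, 5): e=[8,34,-2] → ·
    (7,3)@(15, 7): e=[-8,46,2] → ·
    (8,3)@(17, 7): e=[0,50,-10] → ·  [on edge]
    (9,4)@(19, 9): e=[0,70,-30] → ·  [on edge]
    (10,5)@(21, 11): e=[0,90,-50] → ·  [on edge]
  covered (6 px):
    · · · · · · · · # # ·
    · · · · · · # # # · ·
    · · · · · · · # · · ·
    · · · · · · · · · · ·
    · · · · · · · · · · ·
    · · · · · · · · · · ·
    · · · · · · · · · · ·
T3:
  2·area = 26
  edge (19, 12)→(6, 14): d=(-13,2) inclusive
  edge (6, 14)→(6, 12): d=(0,-2) inclusive
  edge (6, 12)→(19, 12): d=(13,0) inclusive
    (3,6)@(7, 13): e=[11,2,13] → #
    (4,6)@(9, 13): e=[7,6,13] → #
    (5,6)@(11, 13): e=[3,10,13] → #
    (6,6)@(13, 13): e=[-1,14,13] → ·
  covered (3 px):
    · · · · · · · · · · ·
    · · · · · · · · · · ·
    · · · · · · · · · · ·
    · · · · · · · · · · ·
    · · · · · · · · · · ·
    · · · · · · · · · · ·
    · · · # # # · · · · ·
T4:
  2·area = 26  (B↔C swapped to make it positive)
  edge (10, 6)→(5, 12): d=(-5,6) inclusive
  edge (5, 12)→(4, 8): d=(-1,-4) inclusive
  edge (4, 8)→(10, 6): d=(6,-2) inclusive
    (9,1)@(19, 3): e=[-39,65,0] → ·  [on edge]
    (6,2)@(13, 5): e=[-13,39,0] → ·  [on edge]
    (3,3)@(7, 7): e=[13,13,0] → #  [on edge]
    (4,3)@(9, 7): e=[1,21,4] → #
    (5,3)@(11, 7): e=[-11,29,8] → ·
    (0,4)@(1, 9): e=[39,-13,0] → ·  [on edge]
    (2,4)@(5, 9): e=[15,3,8] → #
    (4,4)@(9, 9): e=[-9,19,16] → ·
    (2,5)@(5, 11): e=[5,1,20] → #
    (3,5)@(7, 11): e=[-7,9,24] → ·
    (2,6)@(5, 13): e=[-5,-1,32] → ·
  covered (5 px):
    · · · · · · · · · · ·
    · · · · · · · · · · ·
    · · · · · · · · · · ·
    · · · # # · · · · · ·
    · · # # · · · · · · ·
    · · # · · · · · · · ·
    · · · · · · · · · · ·

Z-buffer (winner per pixel, '.' = empty):
  . . 1 . . . . . 2 2 .
  . . 1 1 . . 2 2 2 . .
  . 1 1 1 1 1 . 2 . . .
  . 1 1 4 4 1 1 . . . .
  . 1 4 4 1 0 . . . . .
  . . 4 . . . 0 . . . .
  . . . 3 3 3 . . . . .

Final: 1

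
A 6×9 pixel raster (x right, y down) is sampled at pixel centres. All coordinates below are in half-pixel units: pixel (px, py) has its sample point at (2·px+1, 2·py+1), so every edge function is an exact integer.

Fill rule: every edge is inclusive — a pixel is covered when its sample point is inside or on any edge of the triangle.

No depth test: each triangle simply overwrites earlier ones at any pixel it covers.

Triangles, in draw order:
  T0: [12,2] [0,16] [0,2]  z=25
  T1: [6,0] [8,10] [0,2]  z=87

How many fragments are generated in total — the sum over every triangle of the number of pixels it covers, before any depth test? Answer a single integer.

T0:
  2·area = 168
  edge (12, 2)→(0, 16): d=(-12,14) inclusive
  edge (0, 16)→(0, 2): d=(0,-14) inclusive
  edge (0, 2)→(12, 2): d=(12,0) inclusive
    (0,1)@(1, 3): e=[142,14,12] → #
    (1,1)@(3, 3): e=[114,42,12] → #
    (2,1)@(5, 3): e=[86,70,12] → #
    (3,1)@(7, 3): e=[58,98,12] → #
    (4,1)@(9, 3): e=[30,126,12] → #
    (5,1)@(11, 3): e=[2,154,12] → #
    (0,2)@(1, 5): e=[118,14,36] → #
    (5,2)@(11, 5): e=[-22,154,36] → ·
    (0,3)@(1, 7): e=[94,14,60] → #
    (4,3)@(9, 7): e=[-18,126,60] → ·
    (0,4)@(1, 9): e=[70,14,84] → #
    (3,4)@(7, 9): e=[-14,98,84] → ·
  covered (21 px):
    · · · · · ·
    # # # # # #
    # # # # # ·
    # # # # · ·
    # # # · · ·
    # # · · · ·
    # · · · · ·
    · · · · · ·
    · · · · · ·
T1:
  2·area = 64
  edge (6, 0)→(8, 10): d=(2,10) inclusive
  edge (8, 10)→(0, 2): d=(-8,-8) inclusive
  edge (0, 2)→(6, 0): d=(6,-2) inclusive
    (1,0)@(3, 1): e=[32,32,0] → #  [on edge]
    (2,0)@(5, 1): e=[12,48,4] → #
    (3,0)@(7, 1): e=[-8,64,8] → ·
    (0,1)@(1, 3): e=[56,0,8] → #  [on edge]
    (3,1)@(7, 3): e=[-4,48,20] → ·
    (0,2)@(1, 5): e=[60,-16,20] → ·
    (1,2)@(3, 5): e=[40,0,24] → #  [on edge]
    (3,2)@(7, 5): e=[0,32,32] → #  [on edge]
    (4,2)@(9, 5): e=[-20,48,36] → ·
    (1,3)@(3, 7): e=[44,-16,36] → ·
    (2,3)@(5, 7): e=[24,0,40] → #  [on edge]
    (4,3)@(9, 7): e=[-16,32,48] → ·
    (3,4)@(7, 9): e=[8,0,56] → #  [on edge]
    (4,5)@(9, 11): e=[-8,0,72] → ·  [on edge]
    (5,6)@(11, 13): e=[-24,0,88] → ·  [on edge]
    (4,7)@(9, 15): e=[0,-32,96] → ·  [on edge]
  covered (11 px):
    · # # · · ·
    # # # · · ·
    · # # # · ·
    · · # # · ·
    · · · # · ·
    · · · · · ·
    · · · · · ·
    · · · · · ·
    · · · · · ·

Answer: 32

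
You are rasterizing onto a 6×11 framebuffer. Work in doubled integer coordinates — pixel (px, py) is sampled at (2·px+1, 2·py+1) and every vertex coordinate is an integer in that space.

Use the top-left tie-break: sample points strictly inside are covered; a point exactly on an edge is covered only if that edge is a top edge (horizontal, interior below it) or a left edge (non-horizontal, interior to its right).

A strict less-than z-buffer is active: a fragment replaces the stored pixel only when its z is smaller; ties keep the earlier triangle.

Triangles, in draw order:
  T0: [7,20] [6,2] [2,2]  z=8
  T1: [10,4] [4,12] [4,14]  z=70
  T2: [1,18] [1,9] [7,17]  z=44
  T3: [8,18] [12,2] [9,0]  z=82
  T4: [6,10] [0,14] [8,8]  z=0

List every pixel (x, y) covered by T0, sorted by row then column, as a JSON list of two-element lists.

T0:
  2·area = 72  (B↔C swapped to make it positive)
  edge (7, 20)→(2, 2): d=(-5,-18) top-left  bias=+0
  edge (2, 2)→(6, 2): d=(4,0) top-left  bias=+0
  edge (6, 2)→(7, 20): d=(1,18) right/bottom  bias=-1
    (1,1)@(3, 3): e=[13,4,55] → █
    (2,1)@(5, 3): e=[49,4,19] → █
    (3,1)@(7, 3): e=[85,4,-17] → ·
    (1,2)@(3, 5): e=[3,12,57] → █
    (3,2)@(7, 5): e=[75,12,-15] → ·
    (1,3)@(3, 7): e=[-7,20,59] → ·
    (2,3)@(5, 7): e=[29,20,23] → █
    (3,3)@(7, 7): e=[65,20,-13] → ·
    (2,4)@(5, 9): e=[19,28,25] → █
    (3,4)@(7, 9): e=[55,28,-11] → ·
    (2,5)@(5, 11): e=[9,36,27] → █
    (3,5)@(7, 11): e=[45,36,-9] → ·
  covered (7 px):
    · · · · · ·
    · █ █ · · ·
    · █ █ · · ·
    · · █ · · ·
    · · █ · · ·
    · · █ · · ·
    · · · · · ·
    · · · · · ·
    · · · · · ·
    · · · · · ·
    · · · · · ·
T1:
  2·area = 12  (B↔C swapped to make it positive)
  edge (10, 4)→(4, 14): d=(-6,10) right/bottom  bias=-1
  edge (4, 14)→(4, 12): d=(0,-2) top-left  bias=+0
  edge (4, 12)→(10, 4): d=(6,-8) top-left  bias=+0
    (3,4)@(7, 9): e=[0,6,6] → ·  [on edge]
    (2,5)@(5, 11): e=[8,2,2] → █
    (3,5)@(7, 11): e=[-12,6,18] → ·
    (2,6)@(5, 13): e=[-4,2,14] → ·
    (0,9)@(1, 19): e=[0,-6,18] → ·  [on edge]
  covered (1 px):
    · · · · · ·
    · · · · · ·
    · · · · · ·
    · · · · · ·
    · · · · · ·
    · · █ · · ·
    · · · · · ·
    · · · · · ·
    · · · · · ·
    · · · · · ·
    · · · · · ·
T2:
  2·area = 54
  edge (1, 18)→(1, 9): d=(0,-9) top-left  bias=+0
  edge (1, 9)→(7, 17): d=(6,8) right/bottom  bias=-1
  edge (7, 17)→(1, 18): d=(-6,1) right/bottom  bias=-1
    (0,0)@(1, 1): e=[0,-48,102] → ·  [on edge]
    (0,1)@(1, 3): e=[0,-36,90] → ·  [on edge]
    (0,2)@(1, 5): e=[0,-24,78] → ·  [on edge]
    (0,3)@(1, 7): e=[0,-12,66] → ·  [on edge]
    (0,4)@(1, 9): e=[0,0,54] → ·  [on edge]
    (0,5)@(1, 11): e=[0,12,42] → █  [on edge]
    (1,5)@(3, 11): e=[18,-4,40] → ·
    (0,6)@(1, 13): e=[0,24,30] → █  [on edge]
    (1,6)@(3, 13): e=[18,8,28] → █
    (2,6)@(5, 13): e=[36,-8,26] → ·
    (0,7)@(1, 15): e=[0,36,18] → █  [on edge]
    (2,7)@(5, 15): e=[36,4,14] → █
    (0,8)@(1, 17): e=[0,48,6] → █  [on edge]
    (3,8)@(7, 17): e=[54,0,0] → ·  [on edge]
    (0,9)@(1, 19): e=[0,60,-6] → ·  [on edge]
    (0,10)@(1, 21): e=[0,72,-18] → ·  [on edge]
  covered (9 px):
    · · · · · ·
    · · · · · ·
    · · · · · ·
    · · · · · ·
    · · · · · ·
    █ · · · · ·
    █ █ · · · ·
    █ █ █ · · ·
    █ █ █ · · ·
    · · · · · ·
    · · · · · ·
T3:
  2·area = 56  (B↔C swapped to make it positive)
  edge (8, 18)→(9, 0): d=(1,-18) top-left  bias=+0
  edge (9, 0)→(12, 2): d=(3,2) right/bottom  bias=-1
  edge (12, 2)→(8, 18): d=(-4,16) right/bottom  bias=-1
    (4,0)@(9, 1): e=[1,3,52] → █
    (5,0)@(11, 1): e=[37,-1,20] → ·
    (4,1)@(9, 3): e=[3,9,44] → █
    (5,1)@(11, 3): e=[39,5,12] → █
    (4,2)@(9, 5): e=[5,15,36] → █
    (4,3)@(9, 7): e=[7,21,28] → █
    (5,3)@(11, 7): e=[43,17,-4] → ·
    (4,4)@(9, 9): e=[9,27,20] → █
    (5,4)@(11, 9): e=[45,23,-12] → ·
    (4,5)@(9, 11): e=[11,33,12] → █
    (5,5)@(11, 11): e=[47,29,-20] → ·
    (4,6)@(9, 13): e=[13,39,4] → █
  covered (9 px):
    · · · · █ ·
    · · · · █ █
    · · · · █ █
    · · · · █ ·
    · · · · █ ·
    · · · · █ ·
    · · · · █ ·
    · · · · · ·
    · · · · · ·
    · · · · · ·
    · · · · · ·
T4:
  2·area = 4
  edge (6, 10)→(0, 14): d=(-6,4) right/bottom  bias=-1
  edge (0, 14)→(8, 8): d=(8,-6) top-left  bias=+0
  edge (8, 8)→(6, 10): d=(-2,2) right/bottom  bias=-1
    (5,2)@(11, 5): e=[10,-6,0] → ·  [on edge]
    (4,3)@(9, 7): e=[6,-2,0] → ·  [on edge]
    (3,4)@(7, 9): e=[2,2,0] → ·  [on edge]
    (2,5)@(5, 11): e=[-2,6,0] → ·  [on edge]
    (1,6)@(3, 13): e=[-6,10,0] → ·  [on edge]
    (0,7)@(1, 15): e=[-10,14,0] → ·  [on edge]
  covered (0 px):
    · · · · · ·
    · · · · · ·
    · · · · · ·
    · · · · · ·
    · · · · · ·
    · · · · · ·
    · · · · · ·
    · · · · · ·
    · · · · · ·
    · · · · · ·
    · · · · · ·

Final: [[1,1],[2,1],[1,2],[2,2],[2,3],[2,4],[2,5]]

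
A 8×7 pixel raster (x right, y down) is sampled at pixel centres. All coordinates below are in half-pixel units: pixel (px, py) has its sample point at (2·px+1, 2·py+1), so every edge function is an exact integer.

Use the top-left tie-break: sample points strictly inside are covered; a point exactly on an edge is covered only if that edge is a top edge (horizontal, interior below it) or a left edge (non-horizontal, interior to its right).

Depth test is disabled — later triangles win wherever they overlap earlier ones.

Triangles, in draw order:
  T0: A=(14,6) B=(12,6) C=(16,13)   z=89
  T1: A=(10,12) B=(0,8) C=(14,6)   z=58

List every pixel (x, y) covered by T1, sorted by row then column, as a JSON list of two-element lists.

T0:
  2·area = 14  (B↔C swapped to make it positive)
  edge (14, 6)→(16, 13): d=(2,7) right/bottom  bias=-1
  edge (16, 13)→(12, 6): d=(-4,-7) top-left  bias=+0
  edge (12, 6)→(14, 6): d=(2,0) top-left  bias=+0
    (6,3)@(13, 7): e=[9,3,2] → X
    (7,3)@(15, 7): e=[-5,17,2] → .
    (6,4)@(13, 9): e=[13,-5,6] → .
    (7,5)@(15, 11): e=[3,1,10] → X
    (7,6)@(15, 13): e=[7,-7,14] → .
  covered (2 px):
    . . . . . . . .
    . . . . . . . .
    . . . . . . . .
    . . . . . . X .
    . . . . . . . .
    . . . . . . . X
    . . . . . . . .
T1:
  2·area = 76
  edge (10, 12)→(0, 8): d=(-10,-4) top-left  bias=+0
  edge (0, 8)→(14, 6): d=(14,-2) top-left  bias=+0
  edge (14, 6)→(10, 12): d=(-4,6) right/bottom  bias=-1
    (3,3)@(7, 7): e=[38,0,38] → X  [on edge]
    (4,3)@(9, 7): e=[46,4,26] → X
    (5,3)@(11, 7): e=[54,8,14] → X
    (6,3)@(13, 7): e=[62,12,2] → X
    (7,3)@(15, 7): e=[70,16,-10] → .
    (1,4)@(3, 9): e=[2,20,54] → X
    (2,4)@(5, 9): e=[10,24,42] → X
    (6,4)@(13, 9): e=[42,40,-6] → .
    (1,5)@(3, 11): e=[-18,48,46] → .
    (2,5)@(5, 11): e=[-10,52,34] → .
    (3,5)@(7, 11): e=[-2,56,22] → .
    (4,5)@(9, 11): e=[6,60,10] → X
  covered (10 px):
    . . . . . . . .
    . . . . . . . .
    . . . . . . . .
    . . . X X X X .
    . X X X X X . .
    . . . . X . . .
    . . . . . . . .

Final: [[3,3],[4,3],[5,3],[6,3],[1,4],[2,4],[3,4],[4,4],[5,4],[4,5]]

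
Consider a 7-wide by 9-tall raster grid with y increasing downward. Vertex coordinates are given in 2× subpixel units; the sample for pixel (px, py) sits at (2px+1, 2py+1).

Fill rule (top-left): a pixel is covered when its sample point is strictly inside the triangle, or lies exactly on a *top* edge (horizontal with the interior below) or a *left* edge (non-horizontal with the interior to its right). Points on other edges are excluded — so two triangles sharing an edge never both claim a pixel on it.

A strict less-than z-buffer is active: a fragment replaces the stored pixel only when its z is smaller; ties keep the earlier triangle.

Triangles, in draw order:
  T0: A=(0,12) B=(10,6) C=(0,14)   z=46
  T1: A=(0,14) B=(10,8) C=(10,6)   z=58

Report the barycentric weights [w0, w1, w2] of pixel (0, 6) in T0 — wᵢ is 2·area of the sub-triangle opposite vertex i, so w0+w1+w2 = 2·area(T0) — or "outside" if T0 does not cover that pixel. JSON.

T0:
  2·area = 20
  edge (0, 12)→(10, 6): d=(10,-6) top-left  bias=+0
  edge (10, 6)→(0, 14): d=(-10,8) right/bottom  bias=-1
  edge (0, 14)→(0, 12): d=(0,-2) top-left  bias=+0
    (2,4)@(5, 9): e=[0,10,10] → █  [on edge]
    (3,4)@(7, 9): e=[12,-6,14] → ·
    (1,5)@(3, 11): e=[8,6,6] → █
    (2,5)@(5, 11): e=[20,-10,10] → ·
    (0,6)@(1, 13): e=[16,2,2] → █
    (1,6)@(3, 13): e=[28,-14,6] → ·
    (0,7)@(1, 15): e=[36,-18,2] → ·
  covered (3 px):
    · · · · · · ·
    · · · · · · ·
    · · · · · · ·
    · · · · · · ·
    · · █ · · · ·
    · █ · · · · ·
    █ · · · · · ·
    · · · · · · ·
    · · · · · · ·
T1:
  2·area = 20  (B↔C swapped to make it positive)
  edge (0, 14)→(10, 6): d=(10,-8) top-left  bias=+0
  edge (10, 6)→(10, 8): d=(0,2) right/bottom  bias=-1
  edge (10, 8)→(0, 14): d=(-10,6) right/bottom  bias=-1
    (4,3)@(9, 7): e=[2,2,16] → █
    (5,3)@(11, 7): e=[18,-2,4] → ·
    (3,4)@(7, 9): e=[6,6,8] → █
    (4,4)@(9, 9): e=[22,2,-4] → ·
    (2,5)@(5, 11): e=[10,10,0] → ·  [on edge]
    (3,5)@(7, 11): e=[26,6,-12] → ·
  covered (2 px):
    · · · · · · ·
    · · · · · · ·
    · · · · · · ·
    · · · · █ · ·
    · · · █ · · ·
    · · · · · · ·
    · · · · · · ·
    · · · · · · ·
    · · · · · · ·

Final: [2,2,16]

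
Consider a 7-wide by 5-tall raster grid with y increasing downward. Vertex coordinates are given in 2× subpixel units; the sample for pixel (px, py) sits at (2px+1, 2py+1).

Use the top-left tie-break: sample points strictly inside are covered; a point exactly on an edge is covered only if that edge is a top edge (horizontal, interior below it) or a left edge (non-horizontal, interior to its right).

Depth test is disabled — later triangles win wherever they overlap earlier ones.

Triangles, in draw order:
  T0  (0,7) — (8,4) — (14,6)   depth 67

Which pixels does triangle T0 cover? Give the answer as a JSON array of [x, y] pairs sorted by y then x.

T0:
  2·area = 34
  edge (0, 7)→(8, 4): d=(8,-3) top-left  bias=+0
  edge (8, 4)→(14, 6): d=(6,2) right/bottom  bias=-1
  edge (14, 6)→(0, 7): d=(-14,1) right/bottom  bias=-1
    (2,1)@(5, 3): e=[-17,0,51] → .  [on edge]
    (3,2)@(7, 5): e=[5,8,21] → X
    (4,2)@(9, 5): e=[11,4,19] → X
    (5,2)@(11, 5): e=[17,0,17] → .  [on edge]
    (3,3)@(7, 7): e=[21,20,-7] → .
    (4,3)@(9, 7): e=[27,16,-9] → .
  covered (2 px):
    . . . . . . .
    . . . . . . .
    . . . X X . .
    . . . . . . .
    . . . . . . .

Final: [[3,2],[4,2]]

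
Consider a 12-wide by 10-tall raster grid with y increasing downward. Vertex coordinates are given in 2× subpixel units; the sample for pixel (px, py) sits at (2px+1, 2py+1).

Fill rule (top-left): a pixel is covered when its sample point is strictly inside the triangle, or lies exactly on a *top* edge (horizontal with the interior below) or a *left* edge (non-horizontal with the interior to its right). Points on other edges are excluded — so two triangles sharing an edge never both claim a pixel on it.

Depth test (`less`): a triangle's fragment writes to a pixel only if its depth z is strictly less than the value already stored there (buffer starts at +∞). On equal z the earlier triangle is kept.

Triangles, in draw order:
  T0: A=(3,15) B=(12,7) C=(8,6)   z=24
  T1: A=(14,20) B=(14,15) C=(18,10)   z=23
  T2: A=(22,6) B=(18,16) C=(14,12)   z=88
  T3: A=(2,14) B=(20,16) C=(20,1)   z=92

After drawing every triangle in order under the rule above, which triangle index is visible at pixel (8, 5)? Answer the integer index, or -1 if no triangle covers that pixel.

T0:
  2·area = 41  (B↔C swapped to make it positive)
  edge (3, 15)→(8, 6): d=(5,-9) top-left  bias=+0
  edge (8, 6)→(12, 7): d=(4,1) right/bottom  bias=-1
  edge (12, 7)→(3, 15): d=(-9,8) right/bottom  bias=-1
    (4,3)@(9, 7): e=[14,3,24] → #
    (5,3)@(11, 7): e=[32,1,8] → #
    (6,3)@(13, 7): e=[50,-1,-8] → ·
    (3,4)@(7, 9): e=[6,13,22] → #
    (5,4)@(11, 9): e=[42,9,-10] → ·
    (3,5)@(7, 11): e=[16,21,4] → #
    (4,5)@(9, 11): e=[34,19,-12] → ·
    (2,6)@(5, 13): e=[8,31,2] → #
    (3,6)@(7, 13): e=[26,29,-14] → ·
    (1,7)@(3, 15): e=[0,41,0] → ·  [on edge]
    (2,7)@(5, 15): e=[18,39,-16] → ·
  covered (6 px):
    · · · · · · · · · · · ·
    · · · · · · · · · · · ·
    · · · · · · · · · · · ·
    · · · · # # · · · · · ·
    · · · # # · · · · · · ·
    · · · # · · · · · · · ·
    · · # · · · · · · · · ·
    · · · · · · · · · · · ·
    · · · · · · · · · · · ·
    · · · · · · · · · · · ·
T1:
  2·area = 20
  edge (14, 20)→(14, 15): d=(0,-5) top-left  bias=+0
  edge (14, 15)→(18, 10): d=(4,-5) top-left  bias=+0
  edge (18, 10)→(14, 20): d=(-4,10) right/bottom  bias=-1
    (7,7)@(15, 15): e=[5,5,10] → #
    (8,7)@(17, 15): e=[15,15,-10] → ·
    (7,8)@(15, 17): e=[5,13,2] → #
    (8,8)@(17, 17): e=[15,23,-18] → ·
    (7,9)@(15, 19): e=[5,21,-6] → ·
  covered (2 px):
    · · · · · · · · · · · ·
    · · · · · · · · · · · ·
    · · · · · · · · · · · ·
    · · · · · · · · · · · ·
    · · · · · · · · · · · ·
    · · · · · · · · · · · ·
    · · · · · · · · · · · ·
    · · · · · · · # · · · ·
    · · · · · · · # · · · ·
    · · · · · · · · · · · ·
T2:
  2·area = 56
  edge (22, 6)→(18, 16): d=(-4,10) right/bottom  bias=-1
  edge (18, 16)→(14, 12): d=(-4,-4) top-left  bias=+0
  edge (14, 12)→(22, 6): d=(8,-6) top-left  bias=+0
    (1,0)@(3, 1): e=[210,0,-154] → ·  [on edge]
    (2,1)@(5, 3): e=[182,0,-126] → ·  [on edge]
    (3,2)@(7, 5): e=[154,0,-98] → ·  [on edge]
    (4,3)@(9, 7): e=[126,0,-70] → ·  [on edge]
    (10,3)@(21, 7): e=[6,48,2] → #
    (11,3)@(23, 7): e=[-14,56,14] → ·
    (5,4)@(11, 9): e=[98,0,-42] → ·  [on edge]
    (9,4)@(19, 9): e=[18,32,6] → #
    (10,4)@(21, 9): e=[-2,40,18] → ·
    (6,5)@(13, 11): e=[70,0,-14] → ·  [on edge]
    (8,5)@(17, 11): e=[30,16,10] → #
    (10,5)@(21, 11): e=[-10,32,34] → ·
    (7,6)@(15, 13): e=[42,0,14] → #  [on edge]
    (8,7)@(17, 15): e=[14,0,42] → #  [on edge]
    (9,8)@(19, 17): e=[-14,0,70] → ·  [on edge]
    (10,9)@(21, 19): e=[-42,0,98] → ·  [on edge]
  covered (8 px):
    · · · · · · · · · · · ·
    · · · · · · · · · · · ·
    · · · · · · · · · · · ·
    · · · · · · · · · · # ·
    · · · · · · · · · # · ·
    · · · · · · · · # # · ·
    · · · · · · · # # # · ·
    · · · · · · · · # · · ·
    · · · · · · · · · · · ·
    · · · · · · · · · · · ·
T3:
  2·area = 270  (B↔C swapped to make it positive)
  edge (2, 14)→(20, 1): d=(18,-13) top-left  bias=+0
  edge (20, 1)→(20, 16): d=(0,15) right/bottom  bias=-1
  edge (20, 16)→(2, 14): d=(-18,-2) top-left  bias=+0
    (9,1)@(19, 3): e=[23,15,232] → #
    (10,1)@(21, 3): e=[49,-15,236] → ·
    (7,2)@(15, 5): e=[7,75,188] → #
    (8,2)@(17, 5): e=[33,45,192] → #
    (10,2)@(21, 5): e=[85,-15,200] → ·
    (6,3)@(13, 7): e=[17,105,148] → #
    (10,3)@(21, 7): e=[121,-15,164] → ·
    (4,4)@(9, 9): e=[1,165,104] → #
    (5,4)@(11, 9): e=[27,135,108] → #
    (10,4)@(21, 9): e=[157,-15,128] → ·
    (3,5)@(7, 11): e=[11,195,64] → #
    (10,5)@(21, 11): e=[193,-15,92] → ·
    (5,7)@(11, 15): e=[135,135,0] → #  [on edge]
  covered (34 px):
    · · · · · · · · · · · ·
    · · · · · · · · · # · ·
    · · · · · · · # # # · ·
    · · · · · · # # # # · ·
    · · · · # # # # # # · ·
    · · · # # # # # # # · ·
    · · # # # # # # # # · ·
    · · · · · # # # # # · ·
    · · · · · · · · · · · ·
    · · · · · · · · · · · ·

Z-buffer (winner per pixel, '.' = empty):
  . . . . . . . . . . . .
  . . . . . . . . . 3 . .
  . . . . . . . 3 3 3 . .
  . . . . 0 0 3 3 3 3 2 .
  . . . 0 0 3 3 3 3 2 . .
  . . . 0 3 3 3 3 2 2 . .
  . . 0 3 3 3 3 2 2 2 . .
  . . . . . 3 3 1 2 3 . .
  . . . . . . . 1 . . . .
  . . . . . . . . . . . .

Final: 2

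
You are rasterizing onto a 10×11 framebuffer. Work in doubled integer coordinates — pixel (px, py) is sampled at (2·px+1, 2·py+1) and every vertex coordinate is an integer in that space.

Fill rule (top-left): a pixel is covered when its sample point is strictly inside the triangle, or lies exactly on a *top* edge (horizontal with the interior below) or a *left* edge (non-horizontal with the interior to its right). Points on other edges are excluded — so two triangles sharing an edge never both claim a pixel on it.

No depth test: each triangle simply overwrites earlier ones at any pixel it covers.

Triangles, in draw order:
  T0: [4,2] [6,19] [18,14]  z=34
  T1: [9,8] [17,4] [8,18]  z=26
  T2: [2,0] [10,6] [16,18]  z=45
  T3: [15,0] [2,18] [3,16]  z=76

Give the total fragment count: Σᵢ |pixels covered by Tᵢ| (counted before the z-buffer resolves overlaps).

T0:
  2·area = 214  (B↔C swapped to make it positive)
  edge (4, 2)→(18, 14): d=(14,12) right/bottom  bias=-1
  edge (18, 14)→(6, 19): d=(-12,5) right/bottom  bias=-1
  edge (6, 19)→(4, 2): d=(-2,-17) top-left  bias=+0
    (2,1)@(5, 3): e=[2,197,15] → X
    (3,1)@(7, 3): e=[-22,187,49] → .
    (2,2)@(5, 5): e=[30,173,11] → X
    (3,2)@(7, 5): e=[6,163,45] → X
    (4,2)@(9, 5): e=[-18,153,79] → .
    (2,3)@(5, 7): e=[58,149,7] → X
    (4,3)@(9, 7): e=[10,129,75] → X
    (5,3)@(11, 7): e=[-14,119,109] → .
    (2,4)@(5, 9): e=[86,125,3] → X
    (5,4)@(11, 9): e=[14,95,105] → X
    (6,4)@(13, 9): e=[-10,85,139] → .
    (2,5)@(5, 11): e=[114,101,-1] → .
  covered (26 px):
    . . . . . . . . . .
    . . X . . . . . . .
    . . X X . . . . . .
    . . X X X . . . . .
    . . X X X X . . . .
    . . . X X X X . . .
    . . . X X X X X . .
    . . . X X X X X . .
    . . . X X . . . . .
    . . . . . . . . . .
    . . . . . . . . . .
T1:
  2·area = 76
  edge (9, 8)→(17, 4): d=(8,-4) top-left  bias=+0
  edge (17, 4)→(8, 18): d=(-9,14) right/bottom  bias=-1
  edge (8, 18)→(9, 8): d=(1,-10) top-left  bias=+0
    (9,1)@(19, 3): e=[0,-19,95] → .  [on edge]
    (7,2)@(15, 5): e=[0,19,57] → X  [on edge]
    (8,2)@(17, 5): e=[8,-9,77] → .
    (5,3)@(11, 7): e=[0,57,19] → X  [on edge]
    (6,3)@(13, 7): e=[8,29,39] → X
    (8,3)@(17, 7): e=[24,-27,79] → .
    (3,4)@(7, 9): e=[0,95,-19] → .  [on edge]
    (4,4)@(9, 9): e=[8,67,1] → X
    (7,4)@(15, 9): e=[32,-17,61] → .
    (1,5)@(3, 11): e=[0,133,-57] → .  [on edge]
    (4,5)@(9, 11): e=[24,49,3] → X
    (6,5)@(13, 11): e=[40,-7,43] → .
  covered (12 px):
    . . . . . . . . . .
    . . . . . . . . . .
    . . . . . . . X . .
    . . . . . X X X . .
    . . . . X X X . . .
    . . . . X X . . . .
    . . . . X X . . . .
    . . . . X . . . . .
    . . . . . . . . . .
    . . . . . . . . . .
    . . . . . . . . . .
T2:
  2·area = 60
  edge (2, 0)→(10, 6): d=(8,6) right/bottom  bias=-1
  edge (10, 6)→(16, 18): d=(6,12) right/bottom  bias=-1
  edge (16, 18)→(2, 0): d=(-14,-18) top-left  bias=+0
    (1,0)@(3, 1): e=[2,54,4] → X
    (2,0)@(5, 1): e=[-10,30,40] → .
    (1,1)@(3, 3): e=[18,66,-24] → .
    (2,1)@(5, 3): e=[6,42,12] → X
    (3,1)@(7, 3): e=[-6,18,48] → .
    (2,2)@(5, 5): e=[22,54,-16] → .
    (3,2)@(7, 5): e=[10,30,20] → X
    (4,2)@(9, 5): e=[-2,6,56] → .
    (3,3)@(7, 7): e=[26,42,-8] → .
    (4,3)@(9, 7): e=[14,18,28] → X
    (5,3)@(11, 7): e=[2,-6,64] → .
    (4,4)@(9, 9): e=[30,30,0] → X  [on edge]
  covered (8 px):
    . X . . . . . . . .
    . . X . . . . . . .
    . . . X . . . . . .
    . . . . X . . . . .
    . . . . X X . . . .
    . . . . . X . . . .
    . . . . . . X . . .
    . . . . . . . . . .
    . . . . . . . . . .
    . . . . . . . . . .
    . . . . . . . . . .
T3:
  2·area = 8
  edge (15, 0)→(2, 18): d=(-13,18) right/bottom  bias=-1
  edge (2, 18)→(3, 16): d=(1,-2) top-left  bias=+0
  edge (3, 16)→(15, 0): d=(12,-16) top-left  bias=+0
    (3,5)@(7, 11): e=[1,3,4] → X
    (4,5)@(9, 11): e=[-35,7,36] → .
    (3,6)@(7, 13): e=[-25,5,28] → .
  covered (1 px):
    . . . . . . . . . .
    . . . . . . . . . .
    . . . . . . . . . .
    . . . . . . . . . .
    . . . . . . . . . .
    . . . X . . . . . .
    . . . . . . . . . .
    . . . . . . . . . .
    . . . . . . . . . .
    . . . . . . . . . .
    . . . . . . . . . .

Final: 47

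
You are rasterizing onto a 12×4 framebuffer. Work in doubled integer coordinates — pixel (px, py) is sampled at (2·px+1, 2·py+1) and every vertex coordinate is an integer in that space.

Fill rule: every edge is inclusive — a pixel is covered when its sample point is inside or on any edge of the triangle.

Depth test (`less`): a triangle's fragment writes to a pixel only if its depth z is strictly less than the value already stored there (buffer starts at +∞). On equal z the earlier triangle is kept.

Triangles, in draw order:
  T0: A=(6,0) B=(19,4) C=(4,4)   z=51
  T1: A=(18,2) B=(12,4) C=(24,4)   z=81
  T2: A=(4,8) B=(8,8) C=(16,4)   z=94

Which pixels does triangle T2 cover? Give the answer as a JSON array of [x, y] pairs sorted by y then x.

T0:
  2·area = 60
  edge (6, 0)→(19, 4): d=(13,4) inclusive
  edge (19, 4)→(4, 4): d=(-15,0) inclusive
  edge (4, 4)→(6, 0): d=(2,-4) inclusive
    (3,0)@(7, 1): e=[9,45,6] → X
    (4,0)@(9, 1): e=[1,45,14] → X
    (5,0)@(11, 1): e=[-7,45,22] → .
    (2,1)@(5, 3): e=[43,15,2] → X
    (5,1)@(11, 3): e=[19,15,26] → X
    (6,1)@(13, 3): e=[11,15,34] → X
    (7,1)@(15, 3): e=[3,15,42] → X
    (8,1)@(17, 3): e=[-5,15,50] → .
    (2,2)@(5, 5): e=[69,-15,6] → .
    (3,2)@(7, 5): e=[61,-15,14] → .
    (4,2)@(9, 5): e=[53,-15,22] → .
    (5,2)@(11, 5): e=[45,-15,30] → .
  covered (8 px):
    . . . X X . . . . . . .
    . . X X X X X X . . . .
    . . . . . . . . . . . .
    . . . . . . . . . . . .
T1:
  2·area = 24  (B↔C swapped to make it positive)
  edge (18, 2)→(24, 4): d=(6,2) inclusive
  edge (24, 4)→(12, 4): d=(-12,0) inclusive
  edge (12, 4)→(18, 2): d=(6,-2) inclusive
    (7,0)@(15, 1): e=[0,36,-12] → .  [on edge]
    (10,0)@(21, 1): e=[-12,36,0] → .  [on edge]
    (7,1)@(15, 3): e=[12,12,0] → X  [on edge]
    (8,1)@(17, 3): e=[8,12,4] → X
    (9,1)@(19, 3): e=[4,12,8] → X
    (10,1)@(21, 3): e=[0,12,12] → X  [on edge]
    (11,1)@(23, 3): e=[-4,12,16] → .
    (4,2)@(9, 5): e=[36,-12,0] → .  [on edge]
    (7,2)@(15, 5): e=[24,-12,12] → .
    (8,2)@(17, 5): e=[20,-12,16] → .
    (9,2)@(19, 5): e=[16,-12,20] → .
    (10,2)@(21, 5): e=[12,-12,24] → .
    (1,3)@(3, 7): e=[60,-36,0] → .  [on edge]
  covered (4 px):
    . . . . . . . . . . . .
    . . . . . . . X X X X .
    . . . . . . . . . . . .
    . . . . . . . . . . . .
T2:
  2·area = 16  (B↔C swapped to make it positive)
  edge (4, 8)→(16, 4): d=(12,-4) inclusive
  edge (16, 4)→(8, 8): d=(-8,4) inclusive
  edge (8, 8)→(4, 8): d=(-4,0) inclusive
    (9,1)@(19, 3): e=[0,-4,20] → .  [on edge]
    (6,2)@(13, 5): e=[0,4,12] → X  [on edge]
    (7,2)@(15, 5): e=[8,-4,12] → .
    (3,3)@(7, 7): e=[0,12,4] → X  [on edge]
    (4,3)@(9, 7): e=[8,4,4] → X
    (5,3)@(11, 7): e=[16,-4,4] → .
    (6,3)@(13, 7): e=[24,-12,4] → .
  covered (3 px):
    . . . . . . . . . . . .
    . . . . . . . . . . . .
    . . . . . . X . . . . .
    . . . X X . . . . . . .

Final: [[6,2],[3,3],[4,3]]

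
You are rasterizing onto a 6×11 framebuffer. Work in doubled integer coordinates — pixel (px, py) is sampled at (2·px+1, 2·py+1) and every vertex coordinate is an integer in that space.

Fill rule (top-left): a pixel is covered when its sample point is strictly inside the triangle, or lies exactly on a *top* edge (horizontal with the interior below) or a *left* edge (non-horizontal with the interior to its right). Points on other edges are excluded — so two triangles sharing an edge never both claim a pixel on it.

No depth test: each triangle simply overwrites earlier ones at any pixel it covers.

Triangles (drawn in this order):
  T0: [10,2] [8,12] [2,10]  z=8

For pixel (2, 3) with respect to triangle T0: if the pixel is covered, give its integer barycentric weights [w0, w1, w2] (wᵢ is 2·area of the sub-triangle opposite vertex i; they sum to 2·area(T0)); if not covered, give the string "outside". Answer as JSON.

T0:
  2·area = 64
  edge (10, 2)→(8, 12): d=(-2,10) right/bottom  bias=-1
  edge (8, 12)→(2, 10): d=(-6,-2) top-left  bias=+0
  edge (2, 10)→(10, 2): d=(8,-8) top-left  bias=+0
    (5,0)@(11, 1): e=[-8,72,0] → ·  [on edge]
    (4,1)@(9, 3): e=[8,56,0] → #  [on edge]
    (5,1)@(11, 3): e=[-12,60,16] → ·
    (3,2)@(7, 5): e=[24,40,0] → #  [on edge]
    (5,2)@(11, 5): e=[-16,48,32] → ·
    (2,3)@(5, 7): e=[40,24,0] → #  [on edge]
    (4,3)@(9, 7): e=[0,32,32] → ·  [on edge]
    (1,4)@(3, 9): e=[56,8,0] → #  [on edge]
    (4,4)@(9, 9): e=[-4,20,48] → ·
    (0,5)@(1, 11): e=[72,-8,0] → ·  [on edge]
    (1,5)@(3, 11): e=[52,-4,16] → ·
    (2,5)@(5, 11): e=[32,0,32] → #  [on edge]
    (5,6)@(11, 13): e=[-32,0,96] → ·  [on edge]
    (3,8)@(7, 17): e=[0,-32,96] → ·  [on edge]
  covered (10 px):
    · · · · · ·
    · · · · # ·
    · · · # # ·
    · · # # · ·
    · # # # · ·
    · · # # · ·
    · · · · · ·
    · · · · · ·
    · · · · · ·
    · · · · · ·
    · · · · · ·

Result: [24,0,40]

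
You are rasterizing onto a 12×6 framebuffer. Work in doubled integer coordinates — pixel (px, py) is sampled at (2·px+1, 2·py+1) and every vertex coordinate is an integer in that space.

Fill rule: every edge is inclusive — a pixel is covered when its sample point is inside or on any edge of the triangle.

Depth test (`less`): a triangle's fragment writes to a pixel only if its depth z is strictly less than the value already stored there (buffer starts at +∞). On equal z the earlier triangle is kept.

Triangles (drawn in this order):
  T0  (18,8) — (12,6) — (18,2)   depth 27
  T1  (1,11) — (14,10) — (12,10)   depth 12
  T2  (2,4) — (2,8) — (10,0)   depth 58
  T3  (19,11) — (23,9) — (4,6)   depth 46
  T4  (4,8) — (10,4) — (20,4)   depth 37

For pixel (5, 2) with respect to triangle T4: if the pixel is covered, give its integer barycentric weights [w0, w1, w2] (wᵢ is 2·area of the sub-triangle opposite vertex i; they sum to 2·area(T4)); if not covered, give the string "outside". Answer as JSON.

T0:
  2·area = 36
  edge (18, 8)→(12, 6): d=(-6,-2) inclusive
  edge (12, 6)→(18, 2): d=(6,-4) inclusive
  edge (18, 2)→(18, 8): d=(0,6) inclusive
    (1,1)@(3, 3): e=[0,-54,90] → ·  [on edge]
    (8,1)@(17, 3): e=[28,2,6] → #
    (9,1)@(19, 3): e=[32,10,-6] → ·
    (4,2)@(9, 5): e=[0,-18,54] → ·  [on edge]
    (7,2)@(15, 5): e=[12,6,18] → #
    (9,2)@(19, 5): e=[20,22,-6] → ·
    (7,3)@(15, 7): e=[0,18,18] → #  [on edge]
    (9,3)@(19, 7): e=[8,34,-6] → ·
    (7,4)@(15, 9): e=[-12,30,18] → ·
    (8,4)@(17, 9): e=[-8,38,6] → ·
    (10,4)@(21, 9): e=[0,54,-18] → ·  [on edge]
  covered (5 px):
    · · · · · · · · · · · ·
    · · · · · · · · # · · ·
    · · · · · · · # # · · ·
    · · · · · · · # # · · ·
    · · · · · · · · · · · ·
    · · · · · · · · · · · ·
T1:
  2·area = 2  (B↔C swapped to make it positive)
  edge (1, 11)→(12, 10): d=(11,-1) inclusive
  edge (12, 10)→(14, 10): d=(2,0) inclusive
  edge (14, 10)→(1, 11): d=(-13,1) inclusive
    (11,4)@(23, 9): e=[0,-2,4] → ·  [on edge]
    (0,5)@(1, 11): e=[0,2,0] → #  [on edge]
    (1,5)@(3, 11): e=[2,2,-2] → ·
  covered (1 px):
    · · · · · · · · · · · ·
    · · · · · · · · · · · ·
    · · · · · · · · · · · ·
    · · · · · · · · · · · ·
    · · · · · · · · · · · ·
    # · · · · · · · · · · ·
T2:
  2·area = 32  (B↔C swapped to make it positive)
  edge (2, 4)→(10, 0): d=(8,-4) inclusive
  edge (10, 0)→(2, 8): d=(-8,8) inclusive
  edge (2, 8)→(2, 4): d=(0,-4) inclusive
    (4,0)@(9, 1): e=[4,0,28] → #  [on edge]
    (5,0)@(11, 1): e=[12,-16,36] → ·
    (2,1)@(5, 3): e=[4,16,12] → #
    (3,1)@(7, 3): e=[12,0,20] → #  [on edge]
    (4,1)@(9, 3): e=[20,-16,28] → ·
    (1,2)@(3, 5): e=[12,16,4] → #
    (2,2)@(5, 5): e=[20,0,12] → #  [on edge]
    (3,2)@(7, 5): e=[28,-16,20] → ·
    (1,3)@(3, 7): e=[28,0,4] → #  [on edge]
    (2,3)@(5, 7): e=[36,-16,12] → ·
    (0,4)@(1, 9): e=[36,0,-4] → ·  [on edge]
    (1,4)@(3, 9): e=[44,-16,4] → ·
  covered (6 px):
    · · · · # · · · · · · ·
    · · # # · · · · · · · ·
    · # # · · · · · · · · ·
    · # · · · · · · · · · ·
    · · · · · · · · · · · ·
    · · · · · · · · · · · ·
T3:
  2·area = 50  (B↔C swapped to make it positive)
  edge (19, 11)→(4, 6): d=(-15,-5) inclusive
  edge (4, 6)→(23, 9): d=(19,3) inclusive
  edge (23, 9)→(19, 11): d=(-4,2) inclusive
    (0,2)@(1, 5): e=[0,-10,60] → ·  [on edge]
    (3,3)@(7, 7): e=[0,10,40] → #  [on edge]
    (4,3)@(9, 7): e=[10,4,36] → #
    (5,3)@(11, 7): e=[20,-2,32] → ·
    (3,4)@(7, 9): e=[-30,48,32] → ·
    (4,4)@(9, 9): e=[-20,42,28] → ·
    (6,4)@(13, 9): e=[0,30,20] → #  [on edge]
    (7,4)@(15, 9): e=[10,24,16] → #
    (8,4)@(17, 9): e=[20,18,12] → #
    (9,4)@(19, 9): e=[30,12,8] → #
    (10,4)@(21, 9): e=[40,6,4] → #
    (11,4)@(23, 9): e=[50,0,0] → #  [on edge]
    (9,5)@(19, 11): e=[0,50,0] → #  [on edge]
  covered (9 px):
    · · · · · · · · · · · ·
    · · · · · · · · · · · ·
    · · · · · · · · · · · ·
    · · · # # · · · · · · ·
    · · · · · · # # # # # #
    · · · · · · · · · # · ·
T4:
  2·area = 40
  edge (4, 8)→(10, 4): d=(6,-4) inclusive
  edge (10, 4)→(20, 4): d=(10,0) inclusive
  edge (20, 4)→(4, 8): d=(-16,4) inclusive
    (4,2)@(9, 5): e=[2,10,28] → #
    (5,2)@(11, 5): e=[10,10,20] → #
    (6,2)@(13, 5): e=[18,10,12] → #
    (7,2)@(15, 5): e=[26,10,4] → #
    (8,2)@(17, 5): e=[34,10,-4] → ·
    (3,3)@(7, 7): e=[6,30,4] → #
    (4,3)@(9, 7): e=[14,30,-4] → ·
    (5,3)@(11, 7): e=[22,30,-12] → ·
    (6,3)@(13, 7): e=[30,30,-20] → ·
    (7,3)@(15, 7): e=[38,30,-28] → ·
    (3,4)@(7, 9): e=[18,50,-28] → ·
  covered (5 px):
    · · · · · · · · · · · ·
    · · · · · · · · · · · ·
    · · · · # # # # · · · ·
    · · · # · · · · · · · ·
    · · · · · · · · · · · ·
    · · · · · · · · · · · ·

Final: [10,20,10]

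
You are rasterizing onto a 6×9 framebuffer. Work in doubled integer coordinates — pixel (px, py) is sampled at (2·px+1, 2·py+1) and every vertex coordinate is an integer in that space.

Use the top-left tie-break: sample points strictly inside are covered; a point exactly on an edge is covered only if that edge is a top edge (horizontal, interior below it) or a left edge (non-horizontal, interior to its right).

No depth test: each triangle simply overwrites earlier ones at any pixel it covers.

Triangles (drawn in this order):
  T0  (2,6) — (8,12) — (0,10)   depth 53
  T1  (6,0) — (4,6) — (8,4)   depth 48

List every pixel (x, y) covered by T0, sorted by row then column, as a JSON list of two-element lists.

T0:
  2·area = 36
  edge (2, 6)→(8, 12): d=(6,6) right/bottom  bias=-1
  edge (8, 12)→(0, 10): d=(-8,-2) top-left  bias=+0
  edge (0, 10)→(2, 6): d=(2,-4) top-left  bias=+0
    (0,2)@(1, 5): e=[0,42,-6] → .  [on edge]
    (1,3)@(3, 7): e=[0,30,6] → .  [on edge]
    (0,4)@(1, 9): e=[24,10,2] → X
    (1,4)@(3, 9): e=[12,14,10] → X
    (2,4)@(5, 9): e=[0,18,18] → .  [on edge]
    (0,5)@(1, 11): e=[36,-6,6] → .
    (1,5)@(3, 11): e=[24,-2,14] → .
    (2,5)@(5, 11): e=[12,2,22] → X
    (3,5)@(7, 11): e=[0,6,30] → .  [on edge]
    (2,6)@(5, 13): e=[24,-14,26] → .
    (4,6)@(9, 13): e=[0,-6,42] → .  [on edge]
    (5,7)@(11, 15): e=[0,-18,54] → .  [on edge]
  covered (3 px):
    . . . . . .
    . . . . . .
    . . . . . .
    . . . . . .
    X X . . . .
    . . X . . .
    . . . . . .
    . . . . . .
    . . . . . .
T1:
  2·area = 20  (B↔C swapped to make it positive)
  edge (6, 0)→(8, 4): d=(2,4) right/bottom  bias=-1
  edge (8, 4)→(4, 6): d=(-4,2) right/bottom  bias=-1
  edge (4, 6)→(6, 0): d=(2,-6) top-left  bias=+0
    (2,1)@(5, 3): e=[10,10,0] → X  [on edge]
    (3,1)@(7, 3): e=[2,6,12] → X
    (4,1)@(9, 3): e=[-6,2,24] → .
    (2,2)@(5, 5): e=[14,2,4] → X
    (3,2)@(7, 5): e=[6,-2,16] → .
    (2,3)@(5, 7): e=[18,-6,8] → .
    (1,4)@(3, 9): e=[30,-10,0] → .  [on edge]
    (0,7)@(1, 15): e=[50,-30,0] → .  [on edge]
  covered (3 px):
    . . . . . .
    . . X X . .
    . . X . . .
    . . . . . .
    . . . . . .
    . . . . . .
    . . . . . .
    . . . . . .
    . . . . . .

Final: [[0,4],[1,4],[2,5]]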